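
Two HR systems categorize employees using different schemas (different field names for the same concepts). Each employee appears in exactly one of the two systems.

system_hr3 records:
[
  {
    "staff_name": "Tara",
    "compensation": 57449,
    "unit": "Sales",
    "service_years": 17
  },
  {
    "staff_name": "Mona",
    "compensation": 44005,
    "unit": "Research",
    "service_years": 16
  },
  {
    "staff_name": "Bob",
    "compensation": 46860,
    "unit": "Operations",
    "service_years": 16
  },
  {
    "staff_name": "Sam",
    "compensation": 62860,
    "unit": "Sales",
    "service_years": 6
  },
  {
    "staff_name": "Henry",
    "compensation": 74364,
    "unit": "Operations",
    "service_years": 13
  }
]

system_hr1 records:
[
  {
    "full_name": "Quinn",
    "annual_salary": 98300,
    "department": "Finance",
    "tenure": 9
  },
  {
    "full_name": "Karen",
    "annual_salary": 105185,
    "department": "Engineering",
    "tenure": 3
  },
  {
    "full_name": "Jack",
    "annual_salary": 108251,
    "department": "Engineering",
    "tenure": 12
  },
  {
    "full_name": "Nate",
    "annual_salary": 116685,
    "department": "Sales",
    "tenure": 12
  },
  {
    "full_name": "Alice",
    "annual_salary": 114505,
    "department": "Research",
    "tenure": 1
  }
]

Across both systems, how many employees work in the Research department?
2

Schema mapping: "unit" (system_hr3) = "department" (system_hr1) = department

Research employees in system_hr3: 1
Research employees in system_hr1: 1

Total in Research: 1 + 1 = 2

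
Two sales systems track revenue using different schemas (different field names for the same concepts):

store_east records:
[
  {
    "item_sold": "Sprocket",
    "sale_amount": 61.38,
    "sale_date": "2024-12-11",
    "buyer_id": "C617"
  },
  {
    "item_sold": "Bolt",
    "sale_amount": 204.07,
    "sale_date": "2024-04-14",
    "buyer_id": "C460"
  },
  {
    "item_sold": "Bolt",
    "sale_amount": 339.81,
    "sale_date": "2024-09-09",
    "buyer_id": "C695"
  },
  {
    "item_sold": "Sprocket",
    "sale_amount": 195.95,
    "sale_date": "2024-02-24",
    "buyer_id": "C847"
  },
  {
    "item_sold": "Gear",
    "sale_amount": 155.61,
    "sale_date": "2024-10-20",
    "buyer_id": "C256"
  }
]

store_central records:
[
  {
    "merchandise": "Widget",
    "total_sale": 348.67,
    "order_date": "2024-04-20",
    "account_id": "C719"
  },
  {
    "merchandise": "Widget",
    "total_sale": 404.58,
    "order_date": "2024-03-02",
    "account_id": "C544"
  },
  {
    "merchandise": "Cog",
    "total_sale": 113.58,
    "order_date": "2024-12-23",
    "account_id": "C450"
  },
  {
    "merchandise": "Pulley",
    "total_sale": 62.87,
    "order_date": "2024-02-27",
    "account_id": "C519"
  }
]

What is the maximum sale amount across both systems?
404.58

Reconcile: "sale_amount" (store_east) = "total_sale" (store_central) = sale amount

Maximum in store_east: 339.81
Maximum in store_central: 404.58

Overall maximum: max(339.81, 404.58) = 404.58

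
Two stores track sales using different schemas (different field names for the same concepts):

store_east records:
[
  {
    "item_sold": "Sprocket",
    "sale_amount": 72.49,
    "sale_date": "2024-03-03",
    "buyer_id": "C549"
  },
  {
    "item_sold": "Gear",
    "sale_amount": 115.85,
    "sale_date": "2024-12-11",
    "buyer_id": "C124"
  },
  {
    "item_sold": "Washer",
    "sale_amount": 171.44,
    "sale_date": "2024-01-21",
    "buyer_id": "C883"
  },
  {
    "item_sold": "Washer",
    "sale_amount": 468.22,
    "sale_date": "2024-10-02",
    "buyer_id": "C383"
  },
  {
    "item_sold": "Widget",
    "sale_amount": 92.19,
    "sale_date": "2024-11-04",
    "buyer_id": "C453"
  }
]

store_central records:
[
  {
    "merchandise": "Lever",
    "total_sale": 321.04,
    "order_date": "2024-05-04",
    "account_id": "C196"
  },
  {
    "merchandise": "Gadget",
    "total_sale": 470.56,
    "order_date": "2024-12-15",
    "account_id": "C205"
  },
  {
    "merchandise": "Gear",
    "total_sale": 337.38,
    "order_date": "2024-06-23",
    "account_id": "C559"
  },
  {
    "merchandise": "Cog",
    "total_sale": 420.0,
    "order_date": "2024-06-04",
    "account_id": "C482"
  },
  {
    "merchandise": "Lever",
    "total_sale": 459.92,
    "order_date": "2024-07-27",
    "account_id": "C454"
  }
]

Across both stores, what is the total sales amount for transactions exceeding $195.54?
2477.12

Schema mapping: "sale_amount" (store_east) = "total_sale" (store_central) = sale amount

Sum of sales > $195.54 in store_east: 468.22
Sum of sales > $195.54 in store_central: 2008.9

Total: 468.22 + 2008.9 = 2477.12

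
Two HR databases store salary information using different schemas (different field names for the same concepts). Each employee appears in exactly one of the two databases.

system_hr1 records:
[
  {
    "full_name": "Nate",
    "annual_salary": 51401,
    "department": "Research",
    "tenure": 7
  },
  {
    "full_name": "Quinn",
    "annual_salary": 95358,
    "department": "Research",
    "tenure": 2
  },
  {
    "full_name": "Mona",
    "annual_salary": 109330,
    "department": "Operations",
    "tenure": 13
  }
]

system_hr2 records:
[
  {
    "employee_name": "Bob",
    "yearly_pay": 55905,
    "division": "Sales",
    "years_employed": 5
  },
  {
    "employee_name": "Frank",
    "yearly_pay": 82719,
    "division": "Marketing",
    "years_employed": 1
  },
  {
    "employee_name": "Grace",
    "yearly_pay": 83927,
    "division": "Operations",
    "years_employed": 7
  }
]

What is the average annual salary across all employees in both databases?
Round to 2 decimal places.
79773.33

Schema mapping: "annual_salary" (system_hr1) = "yearly_pay" (system_hr2) = annual salary

All salaries: [51401, 95358, 109330, 55905, 82719, 83927]
Sum: 478640
Count: 6
Average: 478640 / 6 = 79773.33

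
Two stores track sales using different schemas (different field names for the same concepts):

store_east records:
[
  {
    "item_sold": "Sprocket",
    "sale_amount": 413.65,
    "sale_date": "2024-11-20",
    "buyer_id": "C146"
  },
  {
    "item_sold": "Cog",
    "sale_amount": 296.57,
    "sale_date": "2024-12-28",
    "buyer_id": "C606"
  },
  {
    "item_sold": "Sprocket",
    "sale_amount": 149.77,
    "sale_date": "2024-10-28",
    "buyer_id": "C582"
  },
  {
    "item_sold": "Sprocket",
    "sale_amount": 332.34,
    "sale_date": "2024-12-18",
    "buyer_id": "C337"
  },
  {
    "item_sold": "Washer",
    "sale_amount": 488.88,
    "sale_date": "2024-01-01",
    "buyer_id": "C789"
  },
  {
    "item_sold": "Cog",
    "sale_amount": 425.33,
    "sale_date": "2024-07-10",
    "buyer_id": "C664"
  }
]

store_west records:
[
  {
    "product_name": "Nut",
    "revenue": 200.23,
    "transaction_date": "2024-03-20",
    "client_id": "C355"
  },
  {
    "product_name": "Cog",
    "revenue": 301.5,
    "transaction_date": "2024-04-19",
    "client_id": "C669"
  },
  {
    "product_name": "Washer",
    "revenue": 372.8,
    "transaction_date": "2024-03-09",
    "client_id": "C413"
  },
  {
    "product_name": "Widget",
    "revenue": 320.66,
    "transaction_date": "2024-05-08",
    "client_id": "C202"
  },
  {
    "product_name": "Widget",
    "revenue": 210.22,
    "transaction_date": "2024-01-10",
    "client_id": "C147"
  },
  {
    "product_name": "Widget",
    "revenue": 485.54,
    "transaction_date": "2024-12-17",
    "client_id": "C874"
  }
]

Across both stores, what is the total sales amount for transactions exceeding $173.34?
3847.72

Schema mapping: "sale_amount" (store_east) = "revenue" (store_west) = sale amount

Sum of sales > $173.34 in store_east: 1956.77
Sum of sales > $173.34 in store_west: 1890.95

Total: 1956.77 + 1890.95 = 3847.72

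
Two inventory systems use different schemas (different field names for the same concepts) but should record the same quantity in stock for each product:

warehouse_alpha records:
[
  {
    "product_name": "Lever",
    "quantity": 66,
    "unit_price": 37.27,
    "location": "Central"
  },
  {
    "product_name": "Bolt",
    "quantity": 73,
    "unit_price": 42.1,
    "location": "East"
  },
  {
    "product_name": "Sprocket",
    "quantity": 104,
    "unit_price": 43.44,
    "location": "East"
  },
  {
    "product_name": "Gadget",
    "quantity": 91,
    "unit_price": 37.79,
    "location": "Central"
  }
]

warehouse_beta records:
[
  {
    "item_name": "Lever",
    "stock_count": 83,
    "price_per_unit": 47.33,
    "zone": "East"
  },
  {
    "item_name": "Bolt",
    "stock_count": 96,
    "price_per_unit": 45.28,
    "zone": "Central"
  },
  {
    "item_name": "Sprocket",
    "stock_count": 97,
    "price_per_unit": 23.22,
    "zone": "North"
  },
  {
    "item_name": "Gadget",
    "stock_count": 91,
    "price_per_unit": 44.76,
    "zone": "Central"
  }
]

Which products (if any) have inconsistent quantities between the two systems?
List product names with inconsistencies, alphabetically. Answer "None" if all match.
Bolt, Lever, Sprocket

Schema mappings:
- "product_name" (warehouse_alpha) = "item_name" (warehouse_beta) = product name
- "quantity" (warehouse_alpha) = "stock_count" (warehouse_beta) = quantity

Comparison:
  Lever: 66 vs 83 - MISMATCH
  Bolt: 73 vs 96 - MISMATCH
  Sprocket: 104 vs 97 - MISMATCH
  Gadget: 91 vs 91 - MATCH

Products with inconsistencies: Bolt, Lever, Sprocket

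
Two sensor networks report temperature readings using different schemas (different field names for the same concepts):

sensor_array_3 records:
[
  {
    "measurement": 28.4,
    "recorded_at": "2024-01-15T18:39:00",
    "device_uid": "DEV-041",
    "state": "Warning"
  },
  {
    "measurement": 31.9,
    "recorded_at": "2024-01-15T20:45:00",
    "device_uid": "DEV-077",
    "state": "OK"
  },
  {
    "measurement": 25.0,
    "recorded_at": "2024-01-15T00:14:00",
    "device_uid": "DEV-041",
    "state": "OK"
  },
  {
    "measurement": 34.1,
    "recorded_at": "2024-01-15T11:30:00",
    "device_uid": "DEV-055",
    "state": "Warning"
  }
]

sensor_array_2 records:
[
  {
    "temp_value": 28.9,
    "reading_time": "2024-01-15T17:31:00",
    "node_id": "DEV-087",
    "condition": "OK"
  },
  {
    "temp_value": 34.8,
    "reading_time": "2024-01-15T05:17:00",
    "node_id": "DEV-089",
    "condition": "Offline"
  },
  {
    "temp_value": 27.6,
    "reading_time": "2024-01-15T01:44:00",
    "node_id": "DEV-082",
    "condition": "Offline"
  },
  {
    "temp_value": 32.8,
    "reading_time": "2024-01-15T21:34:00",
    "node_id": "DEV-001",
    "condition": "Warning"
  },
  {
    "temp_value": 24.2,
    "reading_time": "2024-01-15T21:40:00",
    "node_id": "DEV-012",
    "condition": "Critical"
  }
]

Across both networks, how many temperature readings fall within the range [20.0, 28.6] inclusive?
4

Schema mapping: "measurement" (sensor_array_3) = "temp_value" (sensor_array_2) = temperature

Readings in [20.0, 28.6] from sensor_array_3: 2
Readings in [20.0, 28.6] from sensor_array_2: 2

Total count: 2 + 2 = 4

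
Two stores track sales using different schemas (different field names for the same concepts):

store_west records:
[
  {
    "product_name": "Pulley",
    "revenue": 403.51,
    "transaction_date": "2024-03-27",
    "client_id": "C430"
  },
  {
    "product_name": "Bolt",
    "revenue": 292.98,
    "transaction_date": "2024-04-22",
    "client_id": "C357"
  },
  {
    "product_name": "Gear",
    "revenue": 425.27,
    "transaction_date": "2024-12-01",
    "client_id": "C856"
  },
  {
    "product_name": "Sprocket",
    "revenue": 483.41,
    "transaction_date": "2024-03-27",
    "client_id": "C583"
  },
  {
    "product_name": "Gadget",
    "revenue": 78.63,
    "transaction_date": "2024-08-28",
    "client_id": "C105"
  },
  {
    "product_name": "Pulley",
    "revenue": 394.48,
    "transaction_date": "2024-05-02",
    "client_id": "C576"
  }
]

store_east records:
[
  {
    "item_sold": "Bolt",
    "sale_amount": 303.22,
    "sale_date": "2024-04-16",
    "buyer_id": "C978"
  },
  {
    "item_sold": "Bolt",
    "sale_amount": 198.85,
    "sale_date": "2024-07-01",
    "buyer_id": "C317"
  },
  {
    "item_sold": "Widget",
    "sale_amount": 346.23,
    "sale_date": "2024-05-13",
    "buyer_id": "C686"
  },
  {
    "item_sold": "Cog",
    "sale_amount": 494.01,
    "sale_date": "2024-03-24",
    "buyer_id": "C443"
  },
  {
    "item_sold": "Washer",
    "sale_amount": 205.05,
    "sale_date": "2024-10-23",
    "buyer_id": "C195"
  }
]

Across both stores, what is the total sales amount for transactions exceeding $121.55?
3547.01

Schema mapping: "revenue" (store_west) = "sale_amount" (store_east) = sale amount

Sum of sales > $121.55 in store_west: 1999.65
Sum of sales > $121.55 in store_east: 1547.36

Total: 1999.65 + 1547.36 = 3547.01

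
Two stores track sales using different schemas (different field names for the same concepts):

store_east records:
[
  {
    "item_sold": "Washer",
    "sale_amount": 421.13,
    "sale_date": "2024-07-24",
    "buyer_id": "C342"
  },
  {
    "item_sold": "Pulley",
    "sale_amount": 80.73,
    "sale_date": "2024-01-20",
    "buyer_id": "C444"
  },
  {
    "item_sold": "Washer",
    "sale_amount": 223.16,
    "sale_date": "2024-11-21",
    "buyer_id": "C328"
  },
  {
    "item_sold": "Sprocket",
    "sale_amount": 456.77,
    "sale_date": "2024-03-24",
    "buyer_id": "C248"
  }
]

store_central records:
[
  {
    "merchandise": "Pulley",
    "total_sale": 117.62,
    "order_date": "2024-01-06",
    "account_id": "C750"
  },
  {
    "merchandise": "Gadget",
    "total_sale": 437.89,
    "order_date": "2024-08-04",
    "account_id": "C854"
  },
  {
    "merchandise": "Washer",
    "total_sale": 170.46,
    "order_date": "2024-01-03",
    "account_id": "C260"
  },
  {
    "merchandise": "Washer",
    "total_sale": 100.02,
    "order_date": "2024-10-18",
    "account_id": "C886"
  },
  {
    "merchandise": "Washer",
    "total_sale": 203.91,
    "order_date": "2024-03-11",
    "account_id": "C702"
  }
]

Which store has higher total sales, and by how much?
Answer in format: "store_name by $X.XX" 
store_east by $151.89

Schema mapping: "sale_amount" (store_east) = "total_sale" (store_central) = sale amount

Total for store_east: 1181.79
Total for store_central: 1029.90

Difference: |1181.79 - 1029.90| = 151.89
store_east has higher sales by $151.89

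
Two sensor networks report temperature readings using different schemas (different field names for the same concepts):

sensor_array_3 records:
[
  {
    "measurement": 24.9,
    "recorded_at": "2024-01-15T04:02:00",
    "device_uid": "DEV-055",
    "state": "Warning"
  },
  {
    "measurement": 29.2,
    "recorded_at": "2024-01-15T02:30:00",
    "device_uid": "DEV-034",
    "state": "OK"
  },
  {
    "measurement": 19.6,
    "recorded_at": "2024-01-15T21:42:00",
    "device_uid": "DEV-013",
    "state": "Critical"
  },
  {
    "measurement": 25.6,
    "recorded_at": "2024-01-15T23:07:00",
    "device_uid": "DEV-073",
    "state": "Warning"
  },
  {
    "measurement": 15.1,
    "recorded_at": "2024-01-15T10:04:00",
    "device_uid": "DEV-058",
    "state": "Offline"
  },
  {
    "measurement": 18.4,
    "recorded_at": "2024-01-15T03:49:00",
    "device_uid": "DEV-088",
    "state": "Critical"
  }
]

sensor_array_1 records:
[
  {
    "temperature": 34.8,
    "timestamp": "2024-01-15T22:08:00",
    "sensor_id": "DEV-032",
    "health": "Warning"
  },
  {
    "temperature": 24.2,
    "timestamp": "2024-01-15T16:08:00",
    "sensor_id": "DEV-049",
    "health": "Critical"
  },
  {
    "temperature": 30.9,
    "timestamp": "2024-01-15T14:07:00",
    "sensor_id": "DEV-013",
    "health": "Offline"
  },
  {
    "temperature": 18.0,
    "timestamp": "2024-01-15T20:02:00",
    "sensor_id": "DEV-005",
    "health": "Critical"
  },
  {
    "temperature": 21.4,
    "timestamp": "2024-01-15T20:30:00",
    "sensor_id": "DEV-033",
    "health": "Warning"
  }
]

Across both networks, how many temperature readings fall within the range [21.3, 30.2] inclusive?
5

Schema mapping: "measurement" (sensor_array_3) = "temperature" (sensor_array_1) = temperature

Readings in [21.3, 30.2] from sensor_array_3: 3
Readings in [21.3, 30.2] from sensor_array_1: 2

Total count: 3 + 2 = 5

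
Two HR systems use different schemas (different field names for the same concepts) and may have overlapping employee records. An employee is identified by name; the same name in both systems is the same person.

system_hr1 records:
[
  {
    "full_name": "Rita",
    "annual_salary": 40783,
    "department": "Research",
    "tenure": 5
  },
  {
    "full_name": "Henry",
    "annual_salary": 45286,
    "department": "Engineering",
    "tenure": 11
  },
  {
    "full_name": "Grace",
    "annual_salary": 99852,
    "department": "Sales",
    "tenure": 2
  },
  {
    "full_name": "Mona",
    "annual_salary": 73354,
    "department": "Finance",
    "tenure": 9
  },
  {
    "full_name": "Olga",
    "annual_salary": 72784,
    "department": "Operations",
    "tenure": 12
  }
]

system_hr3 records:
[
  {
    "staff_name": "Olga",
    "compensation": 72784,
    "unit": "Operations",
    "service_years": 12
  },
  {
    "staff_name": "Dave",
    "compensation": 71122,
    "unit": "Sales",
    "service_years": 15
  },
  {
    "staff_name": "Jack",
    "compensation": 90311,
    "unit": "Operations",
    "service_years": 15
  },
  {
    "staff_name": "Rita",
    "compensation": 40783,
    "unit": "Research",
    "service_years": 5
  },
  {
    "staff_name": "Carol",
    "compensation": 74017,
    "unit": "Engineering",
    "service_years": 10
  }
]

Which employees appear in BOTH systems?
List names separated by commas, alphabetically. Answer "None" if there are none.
Olga, Rita

Schema mapping: "full_name" (system_hr1) = "staff_name" (system_hr3) = employee name

Names in system_hr1: ['Grace', 'Henry', 'Mona', 'Olga', 'Rita']
Names in system_hr3: ['Carol', 'Dave', 'Jack', 'Olga', 'Rita']

Intersection: ['Olga', 'Rita']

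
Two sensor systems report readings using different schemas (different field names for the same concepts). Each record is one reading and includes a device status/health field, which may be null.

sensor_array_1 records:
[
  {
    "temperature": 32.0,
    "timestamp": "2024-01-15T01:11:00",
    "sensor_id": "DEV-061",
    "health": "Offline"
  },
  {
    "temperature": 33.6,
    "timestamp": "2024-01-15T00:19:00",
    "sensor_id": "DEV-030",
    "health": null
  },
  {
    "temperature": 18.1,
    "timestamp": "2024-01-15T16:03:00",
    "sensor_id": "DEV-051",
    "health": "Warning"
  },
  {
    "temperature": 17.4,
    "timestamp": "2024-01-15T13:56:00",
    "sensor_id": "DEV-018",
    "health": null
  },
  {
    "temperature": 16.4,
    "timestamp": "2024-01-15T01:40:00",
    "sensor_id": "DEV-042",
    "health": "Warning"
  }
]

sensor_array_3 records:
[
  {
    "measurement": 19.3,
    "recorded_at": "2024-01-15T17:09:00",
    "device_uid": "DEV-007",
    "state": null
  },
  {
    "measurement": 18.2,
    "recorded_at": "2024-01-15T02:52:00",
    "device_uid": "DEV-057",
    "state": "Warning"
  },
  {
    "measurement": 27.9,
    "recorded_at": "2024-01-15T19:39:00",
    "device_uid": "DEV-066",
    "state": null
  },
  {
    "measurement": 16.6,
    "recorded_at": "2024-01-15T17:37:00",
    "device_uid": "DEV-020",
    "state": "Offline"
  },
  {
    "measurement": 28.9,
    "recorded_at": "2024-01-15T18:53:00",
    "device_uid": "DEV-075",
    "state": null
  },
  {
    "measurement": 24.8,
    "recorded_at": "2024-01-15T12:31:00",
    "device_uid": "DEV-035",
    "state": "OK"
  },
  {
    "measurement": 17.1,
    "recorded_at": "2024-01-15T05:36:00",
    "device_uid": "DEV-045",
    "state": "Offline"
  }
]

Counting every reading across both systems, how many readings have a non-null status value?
7

Schema mapping: "health" (sensor_array_1) = "state" (sensor_array_3) = status

Non-null in sensor_array_1: 3
Non-null in sensor_array_3: 4

Total non-null: 3 + 4 = 7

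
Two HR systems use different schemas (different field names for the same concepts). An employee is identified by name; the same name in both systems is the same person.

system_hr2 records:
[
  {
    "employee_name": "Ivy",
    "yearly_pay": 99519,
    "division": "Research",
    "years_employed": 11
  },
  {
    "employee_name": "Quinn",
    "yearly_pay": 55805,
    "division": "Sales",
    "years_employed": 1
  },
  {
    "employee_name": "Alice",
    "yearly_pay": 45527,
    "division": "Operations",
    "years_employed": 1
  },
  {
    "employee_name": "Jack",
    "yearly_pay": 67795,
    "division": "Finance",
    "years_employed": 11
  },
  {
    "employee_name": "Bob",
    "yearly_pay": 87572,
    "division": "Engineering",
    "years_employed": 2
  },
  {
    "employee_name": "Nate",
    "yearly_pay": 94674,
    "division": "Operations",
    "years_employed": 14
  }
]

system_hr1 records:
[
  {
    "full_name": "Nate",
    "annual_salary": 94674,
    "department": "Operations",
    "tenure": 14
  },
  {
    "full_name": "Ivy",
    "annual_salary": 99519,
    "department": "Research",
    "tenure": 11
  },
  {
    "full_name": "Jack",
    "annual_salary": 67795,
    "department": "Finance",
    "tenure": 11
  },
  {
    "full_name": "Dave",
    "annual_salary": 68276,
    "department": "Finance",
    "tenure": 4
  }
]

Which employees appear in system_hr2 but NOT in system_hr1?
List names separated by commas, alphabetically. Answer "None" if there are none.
Alice, Bob, Quinn

Schema mapping: "employee_name" (system_hr2) = "full_name" (system_hr1) = employee name

Names in system_hr2: ['Alice', 'Bob', 'Ivy', 'Jack', 'Nate', 'Quinn']
Names in system_hr1: ['Dave', 'Ivy', 'Jack', 'Nate']

In system_hr2 but not system_hr1: ['Alice', 'Bob', 'Quinn']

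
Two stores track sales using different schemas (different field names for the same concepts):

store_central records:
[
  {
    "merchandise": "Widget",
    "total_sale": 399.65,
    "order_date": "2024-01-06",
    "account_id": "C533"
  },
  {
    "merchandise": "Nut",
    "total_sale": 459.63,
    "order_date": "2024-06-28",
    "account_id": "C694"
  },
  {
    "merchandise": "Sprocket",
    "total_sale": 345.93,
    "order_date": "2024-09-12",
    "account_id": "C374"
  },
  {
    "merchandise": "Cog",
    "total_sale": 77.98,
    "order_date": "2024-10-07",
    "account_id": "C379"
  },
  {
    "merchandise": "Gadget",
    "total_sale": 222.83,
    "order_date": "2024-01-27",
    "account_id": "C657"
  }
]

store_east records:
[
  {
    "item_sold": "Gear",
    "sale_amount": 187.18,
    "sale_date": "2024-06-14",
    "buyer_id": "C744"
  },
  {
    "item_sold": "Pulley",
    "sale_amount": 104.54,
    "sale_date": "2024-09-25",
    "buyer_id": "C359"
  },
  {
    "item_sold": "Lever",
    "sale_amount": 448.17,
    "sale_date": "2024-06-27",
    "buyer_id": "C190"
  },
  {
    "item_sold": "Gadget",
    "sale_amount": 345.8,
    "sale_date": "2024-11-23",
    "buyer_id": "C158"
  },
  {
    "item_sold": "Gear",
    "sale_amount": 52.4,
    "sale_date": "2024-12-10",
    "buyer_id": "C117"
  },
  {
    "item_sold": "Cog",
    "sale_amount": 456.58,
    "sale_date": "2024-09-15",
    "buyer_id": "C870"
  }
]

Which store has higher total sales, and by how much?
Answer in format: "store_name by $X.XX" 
store_east by $88.65

Schema mapping: "total_sale" (store_central) = "sale_amount" (store_east) = sale amount

Total for store_central: 1506.02
Total for store_east: 1594.67

Difference: |1506.02 - 1594.67| = 88.65
store_east has higher sales by $88.65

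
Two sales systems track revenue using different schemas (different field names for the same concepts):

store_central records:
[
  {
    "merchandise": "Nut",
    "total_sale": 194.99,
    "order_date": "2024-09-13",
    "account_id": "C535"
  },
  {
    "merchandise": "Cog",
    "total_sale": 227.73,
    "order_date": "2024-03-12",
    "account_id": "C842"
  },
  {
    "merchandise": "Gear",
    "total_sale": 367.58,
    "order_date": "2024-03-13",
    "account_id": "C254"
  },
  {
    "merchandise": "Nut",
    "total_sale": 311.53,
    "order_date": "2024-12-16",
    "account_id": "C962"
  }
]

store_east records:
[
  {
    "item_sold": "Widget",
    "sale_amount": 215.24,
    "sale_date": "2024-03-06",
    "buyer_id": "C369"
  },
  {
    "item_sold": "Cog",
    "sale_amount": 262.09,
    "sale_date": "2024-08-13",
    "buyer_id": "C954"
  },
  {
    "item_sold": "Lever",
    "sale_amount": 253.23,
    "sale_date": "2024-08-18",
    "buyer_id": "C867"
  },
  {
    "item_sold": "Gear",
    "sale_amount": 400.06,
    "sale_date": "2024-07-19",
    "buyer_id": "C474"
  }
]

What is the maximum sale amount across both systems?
400.06

Reconcile: "total_sale" (store_central) = "sale_amount" (store_east) = sale amount

Maximum in store_central: 367.58
Maximum in store_east: 400.06

Overall maximum: max(367.58, 400.06) = 400.06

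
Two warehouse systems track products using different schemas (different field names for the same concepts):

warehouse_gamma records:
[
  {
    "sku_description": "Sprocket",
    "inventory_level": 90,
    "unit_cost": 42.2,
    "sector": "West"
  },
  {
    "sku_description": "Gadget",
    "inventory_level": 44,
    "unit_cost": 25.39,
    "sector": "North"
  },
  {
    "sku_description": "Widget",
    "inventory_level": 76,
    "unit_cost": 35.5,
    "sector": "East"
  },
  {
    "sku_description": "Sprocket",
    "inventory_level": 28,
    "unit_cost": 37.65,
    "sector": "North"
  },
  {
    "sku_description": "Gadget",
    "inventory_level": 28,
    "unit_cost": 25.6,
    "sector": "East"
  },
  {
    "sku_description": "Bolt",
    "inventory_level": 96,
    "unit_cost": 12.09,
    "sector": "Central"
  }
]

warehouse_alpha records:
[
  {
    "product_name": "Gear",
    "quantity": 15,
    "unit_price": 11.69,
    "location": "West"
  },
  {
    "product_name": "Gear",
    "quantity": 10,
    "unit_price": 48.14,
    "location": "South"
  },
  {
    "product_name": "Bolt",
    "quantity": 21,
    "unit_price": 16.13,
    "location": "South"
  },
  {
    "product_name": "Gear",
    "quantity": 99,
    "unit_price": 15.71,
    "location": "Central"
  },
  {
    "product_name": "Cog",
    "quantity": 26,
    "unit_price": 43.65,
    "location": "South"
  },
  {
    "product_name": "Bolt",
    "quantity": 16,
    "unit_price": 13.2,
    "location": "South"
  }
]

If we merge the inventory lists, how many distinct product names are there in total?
6

Schema mapping: "sku_description" (warehouse_gamma) = "product_name" (warehouse_alpha) = product name

Products in warehouse_gamma: ['Bolt', 'Gadget', 'Sprocket', 'Widget']
Products in warehouse_alpha: ['Bolt', 'Cog', 'Gear']

Union (unique products): ['Bolt', 'Cog', 'Gadget', 'Gear', 'Sprocket', 'Widget']
Count: 6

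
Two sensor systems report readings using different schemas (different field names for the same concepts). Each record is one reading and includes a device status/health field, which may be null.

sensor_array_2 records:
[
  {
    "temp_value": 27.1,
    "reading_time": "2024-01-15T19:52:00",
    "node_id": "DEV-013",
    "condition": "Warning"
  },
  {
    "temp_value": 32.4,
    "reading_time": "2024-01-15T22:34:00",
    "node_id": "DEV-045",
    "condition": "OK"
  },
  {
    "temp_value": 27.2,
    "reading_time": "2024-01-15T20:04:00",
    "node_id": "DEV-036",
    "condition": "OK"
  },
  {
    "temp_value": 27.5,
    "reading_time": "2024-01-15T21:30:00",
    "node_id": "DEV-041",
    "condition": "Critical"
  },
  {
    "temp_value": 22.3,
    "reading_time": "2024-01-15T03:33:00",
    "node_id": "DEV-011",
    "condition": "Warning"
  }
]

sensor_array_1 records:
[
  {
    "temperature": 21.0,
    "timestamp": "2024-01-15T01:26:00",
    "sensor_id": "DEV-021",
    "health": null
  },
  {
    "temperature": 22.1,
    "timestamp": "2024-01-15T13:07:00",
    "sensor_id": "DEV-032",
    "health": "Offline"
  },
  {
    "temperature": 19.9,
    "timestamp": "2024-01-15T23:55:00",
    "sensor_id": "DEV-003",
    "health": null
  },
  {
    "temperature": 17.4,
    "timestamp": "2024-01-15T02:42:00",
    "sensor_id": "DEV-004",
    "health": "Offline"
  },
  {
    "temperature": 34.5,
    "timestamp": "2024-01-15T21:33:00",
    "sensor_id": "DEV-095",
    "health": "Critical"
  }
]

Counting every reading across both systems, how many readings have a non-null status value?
8

Schema mapping: "condition" (sensor_array_2) = "health" (sensor_array_1) = status

Non-null in sensor_array_2: 5
Non-null in sensor_array_1: 3

Total non-null: 5 + 3 = 8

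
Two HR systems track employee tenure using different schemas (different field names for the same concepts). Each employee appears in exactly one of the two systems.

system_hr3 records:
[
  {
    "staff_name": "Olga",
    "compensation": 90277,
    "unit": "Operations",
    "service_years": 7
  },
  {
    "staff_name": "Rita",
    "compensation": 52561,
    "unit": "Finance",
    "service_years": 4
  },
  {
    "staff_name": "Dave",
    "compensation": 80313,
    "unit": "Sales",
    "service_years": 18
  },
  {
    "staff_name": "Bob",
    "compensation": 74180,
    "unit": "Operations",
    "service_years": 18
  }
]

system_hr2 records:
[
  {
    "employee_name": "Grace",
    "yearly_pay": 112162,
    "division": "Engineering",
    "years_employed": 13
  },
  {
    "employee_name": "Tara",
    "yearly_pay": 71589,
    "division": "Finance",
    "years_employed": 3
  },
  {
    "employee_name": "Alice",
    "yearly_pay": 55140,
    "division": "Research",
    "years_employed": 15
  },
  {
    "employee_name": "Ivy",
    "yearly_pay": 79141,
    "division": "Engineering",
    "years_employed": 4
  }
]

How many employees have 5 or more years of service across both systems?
5

Reconcile schemas: "service_years" (system_hr3) = "years_employed" (system_hr2) = years of service

From system_hr3: 3 employees with >= 5 years
From system_hr2: 2 employees with >= 5 years

Total: 3 + 2 = 5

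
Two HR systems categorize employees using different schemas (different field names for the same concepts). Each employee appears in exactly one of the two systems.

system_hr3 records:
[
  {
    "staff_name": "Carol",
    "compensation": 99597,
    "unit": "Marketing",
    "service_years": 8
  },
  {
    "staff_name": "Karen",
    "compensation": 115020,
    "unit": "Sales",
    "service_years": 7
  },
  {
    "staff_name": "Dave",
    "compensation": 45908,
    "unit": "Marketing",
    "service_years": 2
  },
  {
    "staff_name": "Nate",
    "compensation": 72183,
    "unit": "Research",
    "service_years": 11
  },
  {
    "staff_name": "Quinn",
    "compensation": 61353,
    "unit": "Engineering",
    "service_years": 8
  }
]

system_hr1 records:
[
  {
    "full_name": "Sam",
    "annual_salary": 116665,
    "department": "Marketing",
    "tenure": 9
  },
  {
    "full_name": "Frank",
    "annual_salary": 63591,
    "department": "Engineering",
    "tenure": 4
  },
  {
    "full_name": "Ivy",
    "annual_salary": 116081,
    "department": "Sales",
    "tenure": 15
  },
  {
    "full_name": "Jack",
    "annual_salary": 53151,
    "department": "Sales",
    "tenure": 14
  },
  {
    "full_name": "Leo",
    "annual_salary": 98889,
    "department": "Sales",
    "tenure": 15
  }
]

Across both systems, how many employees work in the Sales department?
4

Schema mapping: "unit" (system_hr3) = "department" (system_hr1) = department

Sales employees in system_hr3: 1
Sales employees in system_hr1: 3

Total in Sales: 1 + 3 = 4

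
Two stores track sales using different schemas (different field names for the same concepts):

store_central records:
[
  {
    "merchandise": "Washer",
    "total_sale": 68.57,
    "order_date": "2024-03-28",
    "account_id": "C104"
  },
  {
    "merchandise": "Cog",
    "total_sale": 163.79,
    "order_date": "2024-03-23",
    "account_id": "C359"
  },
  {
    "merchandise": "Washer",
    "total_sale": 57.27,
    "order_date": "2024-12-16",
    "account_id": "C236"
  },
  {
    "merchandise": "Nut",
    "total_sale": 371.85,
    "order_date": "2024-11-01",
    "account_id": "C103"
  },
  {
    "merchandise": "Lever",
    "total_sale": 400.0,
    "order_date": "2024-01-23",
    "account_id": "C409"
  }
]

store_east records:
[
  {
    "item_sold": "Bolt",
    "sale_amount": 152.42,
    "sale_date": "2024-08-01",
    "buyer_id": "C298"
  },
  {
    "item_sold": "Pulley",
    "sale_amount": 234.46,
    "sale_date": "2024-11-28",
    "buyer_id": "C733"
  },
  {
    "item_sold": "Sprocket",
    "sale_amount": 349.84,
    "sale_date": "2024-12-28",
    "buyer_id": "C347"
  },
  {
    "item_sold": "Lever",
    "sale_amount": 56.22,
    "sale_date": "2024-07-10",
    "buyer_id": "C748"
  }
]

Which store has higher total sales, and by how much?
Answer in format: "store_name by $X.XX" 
store_central by $268.54

Schema mapping: "total_sale" (store_central) = "sale_amount" (store_east) = sale amount

Total for store_central: 1061.48
Total for store_east: 792.94

Difference: |1061.48 - 792.94| = 268.54
store_central has higher sales by $268.54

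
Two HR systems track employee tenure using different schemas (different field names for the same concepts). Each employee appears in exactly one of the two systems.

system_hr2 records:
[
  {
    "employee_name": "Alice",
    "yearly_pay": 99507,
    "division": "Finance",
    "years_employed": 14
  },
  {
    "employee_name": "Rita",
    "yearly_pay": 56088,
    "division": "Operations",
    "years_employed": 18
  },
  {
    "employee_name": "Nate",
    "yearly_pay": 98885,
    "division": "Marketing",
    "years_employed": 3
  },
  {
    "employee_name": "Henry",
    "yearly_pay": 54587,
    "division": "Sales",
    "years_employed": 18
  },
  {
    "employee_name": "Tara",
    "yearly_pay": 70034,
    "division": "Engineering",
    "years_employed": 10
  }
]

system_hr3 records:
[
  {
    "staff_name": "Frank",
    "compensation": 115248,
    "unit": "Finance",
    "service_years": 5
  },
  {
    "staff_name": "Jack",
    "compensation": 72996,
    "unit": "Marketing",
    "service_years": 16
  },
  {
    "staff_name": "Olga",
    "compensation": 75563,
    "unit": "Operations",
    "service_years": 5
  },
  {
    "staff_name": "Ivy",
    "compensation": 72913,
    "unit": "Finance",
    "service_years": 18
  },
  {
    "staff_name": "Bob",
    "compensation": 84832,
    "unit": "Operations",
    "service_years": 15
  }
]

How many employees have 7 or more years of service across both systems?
7

Reconcile schemas: "years_employed" (system_hr2) = "service_years" (system_hr3) = years of service

From system_hr2: 4 employees with >= 7 years
From system_hr3: 3 employees with >= 7 years

Total: 4 + 3 = 7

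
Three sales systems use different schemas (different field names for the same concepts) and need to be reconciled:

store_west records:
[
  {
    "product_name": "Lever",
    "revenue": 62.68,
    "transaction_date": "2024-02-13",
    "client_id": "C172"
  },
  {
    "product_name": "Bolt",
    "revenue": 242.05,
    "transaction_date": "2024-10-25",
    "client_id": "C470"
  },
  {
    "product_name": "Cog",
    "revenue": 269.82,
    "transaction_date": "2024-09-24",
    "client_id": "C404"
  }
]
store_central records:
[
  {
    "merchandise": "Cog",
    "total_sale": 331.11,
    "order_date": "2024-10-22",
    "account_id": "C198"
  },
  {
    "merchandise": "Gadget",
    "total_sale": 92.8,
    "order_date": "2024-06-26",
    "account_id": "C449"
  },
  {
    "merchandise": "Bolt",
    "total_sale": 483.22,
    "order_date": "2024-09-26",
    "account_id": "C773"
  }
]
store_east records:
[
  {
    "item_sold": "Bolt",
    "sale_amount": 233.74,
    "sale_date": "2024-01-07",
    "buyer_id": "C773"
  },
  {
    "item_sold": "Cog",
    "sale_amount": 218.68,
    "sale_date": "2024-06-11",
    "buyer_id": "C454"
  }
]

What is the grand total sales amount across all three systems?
1934.1

Schema reconciliation - all amount fields map to sale amount:

store_west (revenue): 574.55
store_central (total_sale): 907.13
store_east (sale_amount): 452.42

Grand total: 1934.1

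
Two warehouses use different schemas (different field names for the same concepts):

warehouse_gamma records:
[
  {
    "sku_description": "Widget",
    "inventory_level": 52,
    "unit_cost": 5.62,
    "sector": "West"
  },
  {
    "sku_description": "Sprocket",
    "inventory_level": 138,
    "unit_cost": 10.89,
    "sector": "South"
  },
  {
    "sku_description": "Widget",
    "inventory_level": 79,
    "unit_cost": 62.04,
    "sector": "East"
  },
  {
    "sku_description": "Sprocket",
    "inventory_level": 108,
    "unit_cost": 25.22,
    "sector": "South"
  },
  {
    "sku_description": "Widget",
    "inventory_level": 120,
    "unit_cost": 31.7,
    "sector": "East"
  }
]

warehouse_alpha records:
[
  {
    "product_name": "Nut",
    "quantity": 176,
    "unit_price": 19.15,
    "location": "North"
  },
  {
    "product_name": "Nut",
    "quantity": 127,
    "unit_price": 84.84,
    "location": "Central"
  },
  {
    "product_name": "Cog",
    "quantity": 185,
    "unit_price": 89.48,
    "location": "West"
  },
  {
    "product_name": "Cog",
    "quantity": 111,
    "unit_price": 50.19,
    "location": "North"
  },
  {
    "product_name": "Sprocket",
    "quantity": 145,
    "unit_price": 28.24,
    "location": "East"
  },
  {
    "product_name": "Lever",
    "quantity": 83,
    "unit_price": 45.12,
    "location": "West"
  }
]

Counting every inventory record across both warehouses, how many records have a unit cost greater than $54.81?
3

Schema mapping: "unit_cost" (warehouse_gamma) = "unit_price" (warehouse_alpha) = unit cost

Records > $54.81 in warehouse_gamma: 1
Records > $54.81 in warehouse_alpha: 2

Total count: 1 + 2 = 3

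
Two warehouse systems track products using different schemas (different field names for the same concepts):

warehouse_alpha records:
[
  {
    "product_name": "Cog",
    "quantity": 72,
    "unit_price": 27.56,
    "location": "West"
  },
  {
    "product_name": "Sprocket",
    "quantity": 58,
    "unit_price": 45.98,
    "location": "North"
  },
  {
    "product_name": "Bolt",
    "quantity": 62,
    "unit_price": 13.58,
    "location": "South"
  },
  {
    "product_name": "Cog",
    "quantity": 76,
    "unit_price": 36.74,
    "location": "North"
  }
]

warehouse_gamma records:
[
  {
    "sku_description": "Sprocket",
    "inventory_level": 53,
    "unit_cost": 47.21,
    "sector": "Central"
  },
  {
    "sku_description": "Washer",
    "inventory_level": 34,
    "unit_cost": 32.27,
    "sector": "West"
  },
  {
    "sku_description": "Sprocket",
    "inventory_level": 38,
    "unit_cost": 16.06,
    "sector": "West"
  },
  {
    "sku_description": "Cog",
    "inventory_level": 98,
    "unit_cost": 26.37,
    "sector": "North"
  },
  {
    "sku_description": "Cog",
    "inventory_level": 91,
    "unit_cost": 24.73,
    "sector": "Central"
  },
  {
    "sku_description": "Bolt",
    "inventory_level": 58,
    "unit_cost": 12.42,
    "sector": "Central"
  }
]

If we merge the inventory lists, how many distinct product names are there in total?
4

Schema mapping: "product_name" (warehouse_alpha) = "sku_description" (warehouse_gamma) = product name

Products in warehouse_alpha: ['Bolt', 'Cog', 'Sprocket']
Products in warehouse_gamma: ['Bolt', 'Cog', 'Sprocket', 'Washer']

Union (unique products): ['Bolt', 'Cog', 'Sprocket', 'Washer']
Count: 4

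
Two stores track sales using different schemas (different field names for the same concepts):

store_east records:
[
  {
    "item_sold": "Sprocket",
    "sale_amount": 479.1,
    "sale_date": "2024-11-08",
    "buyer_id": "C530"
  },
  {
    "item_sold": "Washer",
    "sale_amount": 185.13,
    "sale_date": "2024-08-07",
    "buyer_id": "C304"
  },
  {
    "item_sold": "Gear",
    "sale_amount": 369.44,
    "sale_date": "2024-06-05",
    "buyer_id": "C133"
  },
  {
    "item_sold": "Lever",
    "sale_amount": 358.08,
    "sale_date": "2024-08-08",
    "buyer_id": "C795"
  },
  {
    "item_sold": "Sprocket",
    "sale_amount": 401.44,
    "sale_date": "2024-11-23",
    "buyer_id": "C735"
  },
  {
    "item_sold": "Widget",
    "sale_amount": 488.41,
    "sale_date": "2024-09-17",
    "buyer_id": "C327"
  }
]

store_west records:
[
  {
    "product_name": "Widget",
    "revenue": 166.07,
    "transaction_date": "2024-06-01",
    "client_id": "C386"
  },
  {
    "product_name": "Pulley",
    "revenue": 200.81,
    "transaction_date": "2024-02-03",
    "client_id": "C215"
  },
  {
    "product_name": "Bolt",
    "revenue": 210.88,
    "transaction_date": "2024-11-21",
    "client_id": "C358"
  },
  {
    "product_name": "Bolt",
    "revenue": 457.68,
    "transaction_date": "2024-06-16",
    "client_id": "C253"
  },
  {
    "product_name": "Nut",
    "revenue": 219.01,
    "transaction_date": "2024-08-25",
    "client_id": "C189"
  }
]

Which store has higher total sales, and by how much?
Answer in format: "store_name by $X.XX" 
store_east by $1027.15

Schema mapping: "sale_amount" (store_east) = "revenue" (store_west) = sale amount

Total for store_east: 2281.60
Total for store_west: 1254.45

Difference: |2281.60 - 1254.45| = 1027.15
store_east has higher sales by $1027.15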